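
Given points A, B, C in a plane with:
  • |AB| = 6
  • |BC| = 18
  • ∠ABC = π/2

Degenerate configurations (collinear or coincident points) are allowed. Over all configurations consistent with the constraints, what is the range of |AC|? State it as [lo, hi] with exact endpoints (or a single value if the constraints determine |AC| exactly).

|AB| ∈ {6}
|BC| ∈ {18}
|AC| ∈ {6·√(10)}

|AC| = 6·√(10)  (≈ 18.9737)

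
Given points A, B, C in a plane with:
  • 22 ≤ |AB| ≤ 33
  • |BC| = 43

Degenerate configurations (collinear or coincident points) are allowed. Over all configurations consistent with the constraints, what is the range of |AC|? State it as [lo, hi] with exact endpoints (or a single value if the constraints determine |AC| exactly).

|AC| ∈ [10, 76]  (≈ [10.0000, 76.0000])

|AB| ∈ [22, 33]
|BC| ∈ {43}
|AC| ∈ [10, 76]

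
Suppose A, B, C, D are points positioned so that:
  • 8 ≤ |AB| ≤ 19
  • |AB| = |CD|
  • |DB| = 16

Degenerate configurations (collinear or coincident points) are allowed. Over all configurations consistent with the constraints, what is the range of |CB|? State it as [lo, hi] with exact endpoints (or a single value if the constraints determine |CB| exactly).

|CB| ∈ [0, 35]  (≈ [0.0000, 35.0000])

|AB| ∈ [8, 19]
|BD| ∈ {16}
|CD| ∈ [8, 19]
|AD| ∈ [0, 35]
|BC| ∈ [0, 35]
|AC| ∈ [0, 54]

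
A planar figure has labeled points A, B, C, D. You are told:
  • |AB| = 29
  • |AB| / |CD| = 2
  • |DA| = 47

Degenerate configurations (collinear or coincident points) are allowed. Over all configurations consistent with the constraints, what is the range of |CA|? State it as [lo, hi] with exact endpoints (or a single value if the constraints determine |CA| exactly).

|CA| ∈ [65/2, 123/2]  (≈ [32.5000, 61.5000])

|AB| ∈ {29}
|AD| ∈ {47}
|CD| ∈ {29/2}
|BD| ∈ [18, 76]
|AC| ∈ [65/2, 123/2]
|BC| ∈ [7/2, 181/2]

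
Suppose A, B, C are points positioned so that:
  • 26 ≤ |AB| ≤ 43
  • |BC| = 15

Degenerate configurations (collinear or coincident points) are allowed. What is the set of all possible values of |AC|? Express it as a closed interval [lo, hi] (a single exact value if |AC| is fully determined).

|AB| ∈ [26, 43]
|BC| ∈ {15}
|AC| ∈ [11, 58]

|AC| ∈ [11, 58]  (≈ [11.0000, 58.0000])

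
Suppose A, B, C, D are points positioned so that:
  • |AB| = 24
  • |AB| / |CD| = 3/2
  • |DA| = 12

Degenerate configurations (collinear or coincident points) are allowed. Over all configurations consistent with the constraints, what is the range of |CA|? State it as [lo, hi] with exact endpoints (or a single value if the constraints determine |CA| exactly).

|AB| ∈ {24}
|AD| ∈ {12}
|CD| ∈ {16}
|BD| ∈ [12, 36]
|AC| ∈ [4, 28]
|BC| ∈ [0, 52]

|CA| ∈ [4, 28]  (≈ [4.0000, 28.0000])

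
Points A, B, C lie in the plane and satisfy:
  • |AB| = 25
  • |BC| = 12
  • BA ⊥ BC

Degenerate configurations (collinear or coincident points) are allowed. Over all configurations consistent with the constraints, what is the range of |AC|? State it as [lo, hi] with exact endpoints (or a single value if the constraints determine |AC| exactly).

|AC| = √(769)  (≈ 27.7308)

|AB| ∈ {25}
|BC| ∈ {12}
|AC| ∈ {√(769)}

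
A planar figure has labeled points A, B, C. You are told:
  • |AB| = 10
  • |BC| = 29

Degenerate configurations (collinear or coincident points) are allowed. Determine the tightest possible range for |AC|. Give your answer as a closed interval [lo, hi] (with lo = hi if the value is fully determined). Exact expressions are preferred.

|AC| ∈ [19, 39]  (≈ [19.0000, 39.0000])

|AB| ∈ {10}
|BC| ∈ {29}
|AC| ∈ [19, 39]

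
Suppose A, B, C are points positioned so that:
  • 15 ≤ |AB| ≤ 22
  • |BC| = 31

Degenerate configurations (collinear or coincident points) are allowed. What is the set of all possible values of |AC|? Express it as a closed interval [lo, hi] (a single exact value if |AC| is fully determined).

|AB| ∈ [15, 22]
|BC| ∈ {31}
|AC| ∈ [9, 53]

|AC| ∈ [9, 53]  (≈ [9.0000, 53.0000])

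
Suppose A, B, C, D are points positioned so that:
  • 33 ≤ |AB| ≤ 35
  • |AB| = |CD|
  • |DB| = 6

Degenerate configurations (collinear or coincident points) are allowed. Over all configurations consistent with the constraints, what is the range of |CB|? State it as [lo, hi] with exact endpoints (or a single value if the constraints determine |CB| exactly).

|AB| ∈ [33, 35]
|BD| ∈ {6}
|CD| ∈ [33, 35]
|AD| ∈ [27, 41]
|BC| ∈ [27, 41]
|AC| ∈ [0, 76]

|CB| ∈ [27, 41]  (≈ [27.0000, 41.0000])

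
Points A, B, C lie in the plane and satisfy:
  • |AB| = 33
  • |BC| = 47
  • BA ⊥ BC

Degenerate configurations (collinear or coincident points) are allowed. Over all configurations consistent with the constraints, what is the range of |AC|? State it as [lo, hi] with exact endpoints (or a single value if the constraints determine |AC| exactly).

|AB| ∈ {33}
|BC| ∈ {47}
|AC| ∈ {√(3298)}

|AC| = √(3298)  (≈ 57.4282)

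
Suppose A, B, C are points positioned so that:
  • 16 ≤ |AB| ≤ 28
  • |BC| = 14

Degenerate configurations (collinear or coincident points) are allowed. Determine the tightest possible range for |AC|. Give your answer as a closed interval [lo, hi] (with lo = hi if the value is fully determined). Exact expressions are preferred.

|AC| ∈ [2, 42]  (≈ [2.0000, 42.0000])

|AB| ∈ [16, 28]
|BC| ∈ {14}
|AC| ∈ [2, 42]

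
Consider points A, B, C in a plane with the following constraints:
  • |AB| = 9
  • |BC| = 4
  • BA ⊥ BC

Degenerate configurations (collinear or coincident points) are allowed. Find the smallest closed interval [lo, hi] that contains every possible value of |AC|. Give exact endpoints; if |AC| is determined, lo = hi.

|AC| = √(97)  (≈ 9.8489)

|AB| ∈ {9}
|BC| ∈ {4}
|AC| ∈ {√(97)}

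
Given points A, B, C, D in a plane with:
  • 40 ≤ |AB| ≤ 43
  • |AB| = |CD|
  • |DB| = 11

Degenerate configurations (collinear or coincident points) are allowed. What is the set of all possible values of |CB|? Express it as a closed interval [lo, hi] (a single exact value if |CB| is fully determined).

|AB| ∈ [40, 43]
|BD| ∈ {11}
|CD| ∈ [40, 43]
|AD| ∈ [29, 54]
|BC| ∈ [29, 54]
|AC| ∈ [0, 97]

|CB| ∈ [29, 54]  (≈ [29.0000, 54.0000])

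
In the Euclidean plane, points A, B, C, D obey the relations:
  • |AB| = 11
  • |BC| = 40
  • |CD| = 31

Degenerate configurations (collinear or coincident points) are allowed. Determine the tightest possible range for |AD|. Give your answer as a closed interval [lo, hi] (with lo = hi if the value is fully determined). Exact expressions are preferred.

|AD| ∈ [0, 82]  (≈ [0.0000, 82.0000])

|AB| ∈ {11}
|BC| ∈ {40}
|CD| ∈ {31}
|AC| ∈ [29, 51]
|BD| ∈ [9, 71]
|AD| ∈ [0, 82]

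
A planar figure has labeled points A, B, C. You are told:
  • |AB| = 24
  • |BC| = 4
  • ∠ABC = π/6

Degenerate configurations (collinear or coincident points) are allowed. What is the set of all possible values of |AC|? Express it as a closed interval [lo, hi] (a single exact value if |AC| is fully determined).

|AB| ∈ {24}
|BC| ∈ {4}
|AC| ∈ {4·√(37 - 6·√(3))}

|AC| = 4·√(37 - 6·√(3))  (≈ 20.6331)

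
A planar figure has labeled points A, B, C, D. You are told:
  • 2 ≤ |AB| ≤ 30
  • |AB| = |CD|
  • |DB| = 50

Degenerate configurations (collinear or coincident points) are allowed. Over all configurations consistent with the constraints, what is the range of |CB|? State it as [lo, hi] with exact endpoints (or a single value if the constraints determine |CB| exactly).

|AB| ∈ [2, 30]
|BD| ∈ {50}
|CD| ∈ [2, 30]
|AD| ∈ [20, 80]
|BC| ∈ [20, 80]
|AC| ∈ [0, 110]

|CB| ∈ [20, 80]  (≈ [20.0000, 80.0000])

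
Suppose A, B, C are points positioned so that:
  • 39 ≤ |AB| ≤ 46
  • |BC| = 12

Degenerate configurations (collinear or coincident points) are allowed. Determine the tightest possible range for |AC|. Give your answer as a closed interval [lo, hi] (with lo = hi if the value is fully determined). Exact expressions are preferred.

|AC| ∈ [27, 58]  (≈ [27.0000, 58.0000])

|AB| ∈ [39, 46]
|BC| ∈ {12}
|AC| ∈ [27, 58]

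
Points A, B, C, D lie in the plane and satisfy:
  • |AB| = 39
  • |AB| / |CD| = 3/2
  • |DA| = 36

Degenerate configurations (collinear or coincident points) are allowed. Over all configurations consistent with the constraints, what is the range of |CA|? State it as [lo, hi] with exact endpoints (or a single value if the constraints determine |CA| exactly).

|AB| ∈ {39}
|AD| ∈ {36}
|CD| ∈ {26}
|BD| ∈ [3, 75]
|AC| ∈ [10, 62]
|BC| ∈ [0, 101]

|CA| ∈ [10, 62]  (≈ [10.0000, 62.0000])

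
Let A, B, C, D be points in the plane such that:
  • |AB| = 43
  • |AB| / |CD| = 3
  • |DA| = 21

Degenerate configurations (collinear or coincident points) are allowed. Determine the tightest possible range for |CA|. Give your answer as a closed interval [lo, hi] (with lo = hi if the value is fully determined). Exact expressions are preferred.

|CA| ∈ [20/3, 106/3]  (≈ [6.6667, 35.3333])

|AB| ∈ {43}
|AD| ∈ {21}
|CD| ∈ {43/3}
|BD| ∈ [22, 64]
|AC| ∈ [20/3, 106/3]
|BC| ∈ [23/3, 235/3]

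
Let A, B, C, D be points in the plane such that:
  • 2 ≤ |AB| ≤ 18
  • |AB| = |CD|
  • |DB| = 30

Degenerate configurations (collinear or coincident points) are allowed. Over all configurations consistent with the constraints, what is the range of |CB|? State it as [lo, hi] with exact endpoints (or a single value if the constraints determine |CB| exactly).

|AB| ∈ [2, 18]
|BD| ∈ {30}
|CD| ∈ [2, 18]
|AD| ∈ [12, 48]
|BC| ∈ [12, 48]
|AC| ∈ [0, 66]

|CB| ∈ [12, 48]  (≈ [12.0000, 48.0000])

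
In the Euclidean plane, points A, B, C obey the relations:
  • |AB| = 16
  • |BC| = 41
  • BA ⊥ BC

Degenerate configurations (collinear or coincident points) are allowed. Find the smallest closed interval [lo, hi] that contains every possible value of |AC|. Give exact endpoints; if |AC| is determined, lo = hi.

|AB| ∈ {16}
|BC| ∈ {41}
|AC| ∈ {√(1937)}

|AC| = √(1937)  (≈ 44.0114)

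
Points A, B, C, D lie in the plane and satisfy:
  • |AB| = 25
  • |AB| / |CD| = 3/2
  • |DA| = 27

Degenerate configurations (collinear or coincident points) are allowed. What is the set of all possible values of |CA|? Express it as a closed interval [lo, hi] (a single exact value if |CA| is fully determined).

|AB| ∈ {25}
|AD| ∈ {27}
|CD| ∈ {50/3}
|BD| ∈ [2, 52]
|AC| ∈ [31/3, 131/3]
|BC| ∈ [0, 206/3]

|CA| ∈ [31/3, 131/3]  (≈ [10.3333, 43.6667])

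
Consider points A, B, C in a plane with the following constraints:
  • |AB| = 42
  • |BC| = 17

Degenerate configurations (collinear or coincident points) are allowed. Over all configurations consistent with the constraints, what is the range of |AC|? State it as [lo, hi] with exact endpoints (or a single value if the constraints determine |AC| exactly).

|AC| ∈ [25, 59]  (≈ [25.0000, 59.0000])

|AB| ∈ {42}
|BC| ∈ {17}
|AC| ∈ [25, 59]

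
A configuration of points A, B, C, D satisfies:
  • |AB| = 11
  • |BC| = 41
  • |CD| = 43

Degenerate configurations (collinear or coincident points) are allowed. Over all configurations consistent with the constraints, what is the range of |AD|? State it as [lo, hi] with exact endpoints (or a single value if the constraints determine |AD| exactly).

|AD| ∈ [0, 95]  (≈ [0.0000, 95.0000])

|AB| ∈ {11}
|BC| ∈ {41}
|CD| ∈ {43}
|AC| ∈ [30, 52]
|BD| ∈ [2, 84]
|AD| ∈ [0, 95]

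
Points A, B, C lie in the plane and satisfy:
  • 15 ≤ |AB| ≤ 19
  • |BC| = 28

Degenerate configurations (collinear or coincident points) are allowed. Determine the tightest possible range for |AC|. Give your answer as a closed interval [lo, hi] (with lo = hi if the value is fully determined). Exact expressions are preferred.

|AC| ∈ [9, 47]  (≈ [9.0000, 47.0000])

|AB| ∈ [15, 19]
|BC| ∈ {28}
|AC| ∈ [9, 47]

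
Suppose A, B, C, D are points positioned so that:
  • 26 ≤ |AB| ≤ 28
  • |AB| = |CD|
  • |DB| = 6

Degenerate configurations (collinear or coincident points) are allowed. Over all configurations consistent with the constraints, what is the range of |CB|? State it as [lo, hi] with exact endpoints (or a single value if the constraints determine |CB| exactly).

|CB| ∈ [20, 34]  (≈ [20.0000, 34.0000])

|AB| ∈ [26, 28]
|BD| ∈ {6}
|CD| ∈ [26, 28]
|AD| ∈ [20, 34]
|BC| ∈ [20, 34]
|AC| ∈ [0, 62]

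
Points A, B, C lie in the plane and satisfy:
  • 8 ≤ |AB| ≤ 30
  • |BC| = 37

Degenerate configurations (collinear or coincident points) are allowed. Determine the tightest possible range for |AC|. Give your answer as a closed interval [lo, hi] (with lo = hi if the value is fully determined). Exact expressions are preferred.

|AB| ∈ [8, 30]
|BC| ∈ {37}
|AC| ∈ [7, 67]

|AC| ∈ [7, 67]  (≈ [7.0000, 67.0000])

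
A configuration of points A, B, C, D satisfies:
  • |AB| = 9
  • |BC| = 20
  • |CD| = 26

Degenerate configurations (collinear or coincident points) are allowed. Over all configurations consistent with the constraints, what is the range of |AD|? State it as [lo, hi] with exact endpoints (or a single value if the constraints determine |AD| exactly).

|AB| ∈ {9}
|BC| ∈ {20}
|CD| ∈ {26}
|AC| ∈ [11, 29]
|BD| ∈ [6, 46]
|AD| ∈ [0, 55]

|AD| ∈ [0, 55]  (≈ [0.0000, 55.0000])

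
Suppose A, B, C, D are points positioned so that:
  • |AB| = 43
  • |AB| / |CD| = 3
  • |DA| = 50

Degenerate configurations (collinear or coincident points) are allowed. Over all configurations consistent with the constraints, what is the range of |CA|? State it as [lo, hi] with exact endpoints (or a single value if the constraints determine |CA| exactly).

|CA| ∈ [107/3, 193/3]  (≈ [35.6667, 64.3333])

|AB| ∈ {43}
|AD| ∈ {50}
|CD| ∈ {43/3}
|BD| ∈ [7, 93]
|AC| ∈ [107/3, 193/3]
|BC| ∈ [0, 322/3]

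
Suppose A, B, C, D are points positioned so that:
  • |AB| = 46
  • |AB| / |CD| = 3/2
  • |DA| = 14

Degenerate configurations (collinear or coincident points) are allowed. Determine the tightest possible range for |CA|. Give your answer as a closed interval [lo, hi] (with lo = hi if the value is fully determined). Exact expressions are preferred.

|AB| ∈ {46}
|AD| ∈ {14}
|CD| ∈ {92/3}
|BD| ∈ [32, 60]
|AC| ∈ [50/3, 134/3]
|BC| ∈ [4/3, 272/3]

|CA| ∈ [50/3, 134/3]  (≈ [16.6667, 44.6667])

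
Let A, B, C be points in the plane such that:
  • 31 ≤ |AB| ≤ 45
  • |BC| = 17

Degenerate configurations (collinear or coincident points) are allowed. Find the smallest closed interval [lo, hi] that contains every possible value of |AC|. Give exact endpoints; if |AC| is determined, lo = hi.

|AB| ∈ [31, 45]
|BC| ∈ {17}
|AC| ∈ [14, 62]

|AC| ∈ [14, 62]  (≈ [14.0000, 62.0000])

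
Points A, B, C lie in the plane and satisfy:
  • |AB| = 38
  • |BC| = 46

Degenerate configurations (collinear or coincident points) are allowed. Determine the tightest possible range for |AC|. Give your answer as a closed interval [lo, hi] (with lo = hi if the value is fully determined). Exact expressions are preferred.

|AB| ∈ {38}
|BC| ∈ {46}
|AC| ∈ [8, 84]

|AC| ∈ [8, 84]  (≈ [8.0000, 84.0000])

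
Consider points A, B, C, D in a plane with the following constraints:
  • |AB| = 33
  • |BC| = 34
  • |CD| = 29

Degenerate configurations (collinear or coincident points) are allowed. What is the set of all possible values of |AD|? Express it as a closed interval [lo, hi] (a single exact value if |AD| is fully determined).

|AB| ∈ {33}
|BC| ∈ {34}
|CD| ∈ {29}
|AC| ∈ [1, 67]
|BD| ∈ [5, 63]
|AD| ∈ [0, 96]

|AD| ∈ [0, 96]  (≈ [0.0000, 96.0000])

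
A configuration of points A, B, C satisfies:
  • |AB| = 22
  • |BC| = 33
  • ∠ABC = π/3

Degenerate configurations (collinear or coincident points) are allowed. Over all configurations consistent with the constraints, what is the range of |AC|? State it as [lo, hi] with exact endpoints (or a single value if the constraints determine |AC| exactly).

|AC| = 11·√(7)  (≈ 29.1033)

|AB| ∈ {22}
|BC| ∈ {33}
|AC| ∈ {11·√(7)}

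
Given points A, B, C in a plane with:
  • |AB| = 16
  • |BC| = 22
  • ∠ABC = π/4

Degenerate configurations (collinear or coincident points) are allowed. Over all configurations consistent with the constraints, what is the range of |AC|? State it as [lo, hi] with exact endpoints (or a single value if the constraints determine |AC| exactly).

|AB| ∈ {16}
|BC| ∈ {22}
|AC| ∈ {2·√(185 - 88·√(2))}

|AC| = 2·√(185 - 88·√(2))  (≈ 15.5627)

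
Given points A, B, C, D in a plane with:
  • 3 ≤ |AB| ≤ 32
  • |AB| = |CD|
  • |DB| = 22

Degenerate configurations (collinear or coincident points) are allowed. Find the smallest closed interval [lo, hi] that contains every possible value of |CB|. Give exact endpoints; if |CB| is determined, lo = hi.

|AB| ∈ [3, 32]
|BD| ∈ {22}
|CD| ∈ [3, 32]
|AD| ∈ [0, 54]
|BC| ∈ [0, 54]
|AC| ∈ [0, 86]

|CB| ∈ [0, 54]  (≈ [0.0000, 54.0000])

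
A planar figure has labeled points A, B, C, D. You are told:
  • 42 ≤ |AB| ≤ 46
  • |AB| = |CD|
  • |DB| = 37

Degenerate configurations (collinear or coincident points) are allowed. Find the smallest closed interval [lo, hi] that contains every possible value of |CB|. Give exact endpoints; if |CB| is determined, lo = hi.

|AB| ∈ [42, 46]
|BD| ∈ {37}
|CD| ∈ [42, 46]
|AD| ∈ [5, 83]
|BC| ∈ [5, 83]
|AC| ∈ [0, 129]

|CB| ∈ [5, 83]  (≈ [5.0000, 83.0000])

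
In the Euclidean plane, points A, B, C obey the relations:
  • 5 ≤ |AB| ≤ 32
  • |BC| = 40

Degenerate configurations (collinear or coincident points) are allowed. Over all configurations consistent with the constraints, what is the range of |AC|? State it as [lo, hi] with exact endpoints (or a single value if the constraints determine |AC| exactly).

|AC| ∈ [8, 72]  (≈ [8.0000, 72.0000])

|AB| ∈ [5, 32]
|BC| ∈ {40}
|AC| ∈ [8, 72]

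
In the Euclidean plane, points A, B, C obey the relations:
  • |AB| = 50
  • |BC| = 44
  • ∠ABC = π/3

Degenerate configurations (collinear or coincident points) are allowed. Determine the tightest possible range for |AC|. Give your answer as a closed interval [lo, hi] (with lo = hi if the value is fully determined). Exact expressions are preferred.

|AC| = 2·√(559)  (≈ 47.2864)

|AB| ∈ {50}
|BC| ∈ {44}
|AC| ∈ {2·√(559)}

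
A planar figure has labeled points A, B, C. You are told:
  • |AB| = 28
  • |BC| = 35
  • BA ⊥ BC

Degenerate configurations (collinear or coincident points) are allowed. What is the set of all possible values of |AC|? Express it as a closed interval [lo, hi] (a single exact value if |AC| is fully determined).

|AB| ∈ {28}
|BC| ∈ {35}
|AC| ∈ {7·√(41)}

|AC| = 7·√(41)  (≈ 44.8219)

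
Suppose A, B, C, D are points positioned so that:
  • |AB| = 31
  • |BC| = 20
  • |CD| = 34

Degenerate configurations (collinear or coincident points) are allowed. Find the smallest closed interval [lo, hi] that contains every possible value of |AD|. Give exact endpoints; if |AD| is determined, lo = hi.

|AB| ∈ {31}
|BC| ∈ {20}
|CD| ∈ {34}
|AC| ∈ [11, 51]
|BD| ∈ [14, 54]
|AD| ∈ [0, 85]

|AD| ∈ [0, 85]  (≈ [0.0000, 85.0000])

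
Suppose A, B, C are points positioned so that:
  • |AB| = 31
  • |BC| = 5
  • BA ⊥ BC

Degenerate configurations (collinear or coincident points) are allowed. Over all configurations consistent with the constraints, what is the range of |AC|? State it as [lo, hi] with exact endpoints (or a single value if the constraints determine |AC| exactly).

|AB| ∈ {31}
|BC| ∈ {5}
|AC| ∈ {√(986)}

|AC| = √(986)  (≈ 31.4006)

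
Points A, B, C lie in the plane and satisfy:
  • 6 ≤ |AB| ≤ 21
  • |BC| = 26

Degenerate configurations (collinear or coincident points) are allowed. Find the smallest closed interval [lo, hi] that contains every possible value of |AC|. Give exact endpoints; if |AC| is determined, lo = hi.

|AC| ∈ [5, 47]  (≈ [5.0000, 47.0000])

|AB| ∈ [6, 21]
|BC| ∈ {26}
|AC| ∈ [5, 47]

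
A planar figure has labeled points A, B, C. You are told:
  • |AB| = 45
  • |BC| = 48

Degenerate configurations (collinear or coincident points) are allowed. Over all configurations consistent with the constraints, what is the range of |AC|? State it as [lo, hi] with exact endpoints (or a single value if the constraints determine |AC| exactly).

|AC| ∈ [3, 93]  (≈ [3.0000, 93.0000])

|AB| ∈ {45}
|BC| ∈ {48}
|AC| ∈ [3, 93]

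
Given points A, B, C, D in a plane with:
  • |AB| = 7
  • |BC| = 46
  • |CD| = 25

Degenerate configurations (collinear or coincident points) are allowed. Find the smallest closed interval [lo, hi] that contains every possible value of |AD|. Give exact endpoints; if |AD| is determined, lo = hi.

|AD| ∈ [14, 78]  (≈ [14.0000, 78.0000])

|AB| ∈ {7}
|BC| ∈ {46}
|CD| ∈ {25}
|AC| ∈ [39, 53]
|BD| ∈ [21, 71]
|AD| ∈ [14, 78]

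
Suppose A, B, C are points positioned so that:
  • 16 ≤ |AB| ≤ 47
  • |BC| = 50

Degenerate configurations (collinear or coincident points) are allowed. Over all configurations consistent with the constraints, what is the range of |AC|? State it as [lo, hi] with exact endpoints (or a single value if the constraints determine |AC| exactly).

|AC| ∈ [3, 97]  (≈ [3.0000, 97.0000])

|AB| ∈ [16, 47]
|BC| ∈ {50}
|AC| ∈ [3, 97]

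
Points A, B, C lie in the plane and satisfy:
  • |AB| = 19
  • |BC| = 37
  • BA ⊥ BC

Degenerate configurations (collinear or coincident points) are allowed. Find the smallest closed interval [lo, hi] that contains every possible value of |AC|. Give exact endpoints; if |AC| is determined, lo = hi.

|AC| = √(1730)  (≈ 41.5933)

|AB| ∈ {19}
|BC| ∈ {37}
|AC| ∈ {√(1730)}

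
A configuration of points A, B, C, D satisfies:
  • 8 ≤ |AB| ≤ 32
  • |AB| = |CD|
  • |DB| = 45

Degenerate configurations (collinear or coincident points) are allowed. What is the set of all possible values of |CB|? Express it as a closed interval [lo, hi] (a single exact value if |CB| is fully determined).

|CB| ∈ [13, 77]  (≈ [13.0000, 77.0000])

|AB| ∈ [8, 32]
|BD| ∈ {45}
|CD| ∈ [8, 32]
|AD| ∈ [13, 77]
|BC| ∈ [13, 77]
|AC| ∈ [0, 109]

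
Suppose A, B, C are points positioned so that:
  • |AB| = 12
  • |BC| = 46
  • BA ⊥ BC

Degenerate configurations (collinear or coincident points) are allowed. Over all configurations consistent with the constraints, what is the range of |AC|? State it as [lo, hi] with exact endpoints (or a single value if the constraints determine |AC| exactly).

|AC| = 2·√(565)  (≈ 47.5395)

|AB| ∈ {12}
|BC| ∈ {46}
|AC| ∈ {2·√(565)}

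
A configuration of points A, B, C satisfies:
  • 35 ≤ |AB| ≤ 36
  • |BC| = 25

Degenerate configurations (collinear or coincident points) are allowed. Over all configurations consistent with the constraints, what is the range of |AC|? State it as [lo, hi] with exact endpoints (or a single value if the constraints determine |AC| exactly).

|AB| ∈ [35, 36]
|BC| ∈ {25}
|AC| ∈ [10, 61]

|AC| ∈ [10, 61]  (≈ [10.0000, 61.0000])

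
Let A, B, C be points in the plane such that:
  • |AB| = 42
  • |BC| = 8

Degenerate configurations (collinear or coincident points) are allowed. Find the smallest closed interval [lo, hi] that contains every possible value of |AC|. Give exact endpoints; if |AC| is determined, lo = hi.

|AB| ∈ {42}
|BC| ∈ {8}
|AC| ∈ [34, 50]

|AC| ∈ [34, 50]  (≈ [34.0000, 50.0000])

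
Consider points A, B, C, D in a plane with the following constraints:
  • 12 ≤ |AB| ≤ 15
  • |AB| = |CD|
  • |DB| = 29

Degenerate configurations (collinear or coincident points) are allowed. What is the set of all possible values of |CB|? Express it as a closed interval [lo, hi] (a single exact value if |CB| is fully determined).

|AB| ∈ [12, 15]
|BD| ∈ {29}
|CD| ∈ [12, 15]
|AD| ∈ [14, 44]
|BC| ∈ [14, 44]
|AC| ∈ [0, 59]

|CB| ∈ [14, 44]  (≈ [14.0000, 44.0000])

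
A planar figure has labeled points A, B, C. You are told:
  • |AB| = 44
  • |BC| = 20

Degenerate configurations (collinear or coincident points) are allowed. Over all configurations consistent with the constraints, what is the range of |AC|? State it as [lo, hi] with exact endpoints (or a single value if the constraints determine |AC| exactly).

|AC| ∈ [24, 64]  (≈ [24.0000, 64.0000])

|AB| ∈ {44}
|BC| ∈ {20}
|AC| ∈ [24, 64]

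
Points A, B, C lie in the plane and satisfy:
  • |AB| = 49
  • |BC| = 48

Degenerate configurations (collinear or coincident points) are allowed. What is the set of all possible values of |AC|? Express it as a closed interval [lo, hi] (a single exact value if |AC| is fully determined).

|AB| ∈ {49}
|BC| ∈ {48}
|AC| ∈ [1, 97]

|AC| ∈ [1, 97]  (≈ [1.0000, 97.0000])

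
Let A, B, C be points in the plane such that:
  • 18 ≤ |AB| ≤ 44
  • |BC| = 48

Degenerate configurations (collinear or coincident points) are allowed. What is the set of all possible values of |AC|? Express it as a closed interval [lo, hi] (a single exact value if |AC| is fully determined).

|AC| ∈ [4, 92]  (≈ [4.0000, 92.0000])

|AB| ∈ [18, 44]
|BC| ∈ {48}
|AC| ∈ [4, 92]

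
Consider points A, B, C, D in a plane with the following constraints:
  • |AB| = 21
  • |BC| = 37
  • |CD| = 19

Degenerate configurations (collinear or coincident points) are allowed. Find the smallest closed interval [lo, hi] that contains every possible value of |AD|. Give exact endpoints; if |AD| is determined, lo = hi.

|AB| ∈ {21}
|BC| ∈ {37}
|CD| ∈ {19}
|AC| ∈ [16, 58]
|BD| ∈ [18, 56]
|AD| ∈ [0, 77]

|AD| ∈ [0, 77]  (≈ [0.0000, 77.0000])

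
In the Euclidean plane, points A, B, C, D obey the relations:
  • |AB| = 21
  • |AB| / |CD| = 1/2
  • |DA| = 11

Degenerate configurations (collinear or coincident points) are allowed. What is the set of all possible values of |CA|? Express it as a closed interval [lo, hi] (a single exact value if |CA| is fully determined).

|AB| ∈ {21}
|AD| ∈ {11}
|CD| ∈ {42}
|BD| ∈ [10, 32]
|AC| ∈ [31, 53]
|BC| ∈ [10, 74]

|CA| ∈ [31, 53]  (≈ [31.0000, 53.0000])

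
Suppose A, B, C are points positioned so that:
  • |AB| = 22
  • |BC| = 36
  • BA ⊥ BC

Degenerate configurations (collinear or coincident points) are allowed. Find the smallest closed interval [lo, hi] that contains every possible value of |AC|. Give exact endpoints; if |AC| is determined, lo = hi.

|AC| = 2·√(445)  (≈ 42.1900)

|AB| ∈ {22}
|BC| ∈ {36}
|AC| ∈ {2·√(445)}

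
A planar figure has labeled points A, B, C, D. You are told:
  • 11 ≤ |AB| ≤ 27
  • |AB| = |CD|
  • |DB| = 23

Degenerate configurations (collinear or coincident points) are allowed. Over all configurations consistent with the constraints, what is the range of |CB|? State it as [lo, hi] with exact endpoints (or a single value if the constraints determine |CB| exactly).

|CB| ∈ [0, 50]  (≈ [0.0000, 50.0000])

|AB| ∈ [11, 27]
|BD| ∈ {23}
|CD| ∈ [11, 27]
|AD| ∈ [0, 50]
|BC| ∈ [0, 50]
|AC| ∈ [0, 77]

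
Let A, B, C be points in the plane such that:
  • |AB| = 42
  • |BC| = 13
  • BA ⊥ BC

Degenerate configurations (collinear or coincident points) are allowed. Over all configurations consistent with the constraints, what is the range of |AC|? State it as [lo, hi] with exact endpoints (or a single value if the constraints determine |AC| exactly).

|AC| = √(1933)  (≈ 43.9659)

|AB| ∈ {42}
|BC| ∈ {13}
|AC| ∈ {√(1933)}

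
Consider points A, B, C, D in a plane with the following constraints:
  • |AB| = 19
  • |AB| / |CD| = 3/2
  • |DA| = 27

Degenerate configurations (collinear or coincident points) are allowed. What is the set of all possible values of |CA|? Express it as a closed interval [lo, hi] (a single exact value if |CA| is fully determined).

|CA| ∈ [43/3, 119/3]  (≈ [14.3333, 39.6667])

|AB| ∈ {19}
|AD| ∈ {27}
|CD| ∈ {38/3}
|BD| ∈ [8, 46]
|AC| ∈ [43/3, 119/3]
|BC| ∈ [0, 176/3]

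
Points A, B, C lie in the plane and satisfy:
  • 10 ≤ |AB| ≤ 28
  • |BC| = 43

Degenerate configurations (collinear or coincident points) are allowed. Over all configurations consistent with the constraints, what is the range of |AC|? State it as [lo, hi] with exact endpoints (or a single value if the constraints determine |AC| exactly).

|AC| ∈ [15, 71]  (≈ [15.0000, 71.0000])

|AB| ∈ [10, 28]
|BC| ∈ {43}
|AC| ∈ [15, 71]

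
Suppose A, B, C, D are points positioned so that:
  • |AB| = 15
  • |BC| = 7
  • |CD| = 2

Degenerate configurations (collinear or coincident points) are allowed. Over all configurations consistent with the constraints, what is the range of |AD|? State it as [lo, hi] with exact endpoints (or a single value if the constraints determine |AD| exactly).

|AD| ∈ [6, 24]  (≈ [6.0000, 24.0000])

|AB| ∈ {15}
|BC| ∈ {7}
|CD| ∈ {2}
|AC| ∈ [8, 22]
|BD| ∈ [5, 9]
|AD| ∈ [6, 24]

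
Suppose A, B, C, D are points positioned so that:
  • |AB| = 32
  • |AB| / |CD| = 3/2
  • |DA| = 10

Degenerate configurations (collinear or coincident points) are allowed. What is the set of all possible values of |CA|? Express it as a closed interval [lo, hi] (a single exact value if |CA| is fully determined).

|CA| ∈ [34/3, 94/3]  (≈ [11.3333, 31.3333])

|AB| ∈ {32}
|AD| ∈ {10}
|CD| ∈ {64/3}
|BD| ∈ [22, 42]
|AC| ∈ [34/3, 94/3]
|BC| ∈ [2/3, 190/3]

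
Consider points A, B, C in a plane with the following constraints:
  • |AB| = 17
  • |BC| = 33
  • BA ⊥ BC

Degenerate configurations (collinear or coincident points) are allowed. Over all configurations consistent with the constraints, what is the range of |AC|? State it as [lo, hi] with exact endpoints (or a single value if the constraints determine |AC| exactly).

|AB| ∈ {17}
|BC| ∈ {33}
|AC| ∈ {√(1378)}

|AC| = √(1378)  (≈ 37.1214)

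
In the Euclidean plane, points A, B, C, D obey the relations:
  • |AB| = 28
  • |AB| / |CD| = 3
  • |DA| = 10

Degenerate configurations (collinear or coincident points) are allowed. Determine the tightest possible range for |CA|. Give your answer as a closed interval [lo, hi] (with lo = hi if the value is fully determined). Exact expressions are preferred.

|CA| ∈ [2/3, 58/3]  (≈ [0.6667, 19.3333])

|AB| ∈ {28}
|AD| ∈ {10}
|CD| ∈ {28/3}
|BD| ∈ [18, 38]
|AC| ∈ [2/3, 58/3]
|BC| ∈ [26/3, 142/3]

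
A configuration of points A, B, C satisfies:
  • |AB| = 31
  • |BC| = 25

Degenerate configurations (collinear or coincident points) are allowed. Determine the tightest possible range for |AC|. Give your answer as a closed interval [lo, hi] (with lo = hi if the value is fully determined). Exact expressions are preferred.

|AC| ∈ [6, 56]  (≈ [6.0000, 56.0000])

|AB| ∈ {31}
|BC| ∈ {25}
|AC| ∈ [6, 56]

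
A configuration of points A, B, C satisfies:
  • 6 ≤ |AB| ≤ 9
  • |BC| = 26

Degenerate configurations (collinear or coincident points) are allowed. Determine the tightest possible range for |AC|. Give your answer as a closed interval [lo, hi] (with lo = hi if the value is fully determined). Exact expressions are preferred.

|AC| ∈ [17, 35]  (≈ [17.0000, 35.0000])

|AB| ∈ [6, 9]
|BC| ∈ {26}
|AC| ∈ [17, 35]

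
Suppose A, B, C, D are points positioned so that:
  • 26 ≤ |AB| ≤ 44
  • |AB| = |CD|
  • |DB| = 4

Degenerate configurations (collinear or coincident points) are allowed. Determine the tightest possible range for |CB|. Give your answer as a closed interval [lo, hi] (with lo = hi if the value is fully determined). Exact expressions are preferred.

|AB| ∈ [26, 44]
|BD| ∈ {4}
|CD| ∈ [26, 44]
|AD| ∈ [22, 48]
|BC| ∈ [22, 48]
|AC| ∈ [0, 92]

|CB| ∈ [22, 48]  (≈ [22.0000, 48.0000])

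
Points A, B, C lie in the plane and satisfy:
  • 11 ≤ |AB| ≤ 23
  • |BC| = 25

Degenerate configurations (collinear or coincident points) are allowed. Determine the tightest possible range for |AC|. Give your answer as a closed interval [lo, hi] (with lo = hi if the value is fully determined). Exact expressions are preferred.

|AC| ∈ [2, 48]  (≈ [2.0000, 48.0000])

|AB| ∈ [11, 23]
|BC| ∈ {25}
|AC| ∈ [2, 48]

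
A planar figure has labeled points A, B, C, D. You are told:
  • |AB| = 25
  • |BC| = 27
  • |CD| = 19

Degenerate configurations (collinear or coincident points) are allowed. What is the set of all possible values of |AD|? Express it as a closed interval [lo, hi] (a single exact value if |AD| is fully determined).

|AB| ∈ {25}
|BC| ∈ {27}
|CD| ∈ {19}
|AC| ∈ [2, 52]
|BD| ∈ [8, 46]
|AD| ∈ [0, 71]

|AD| ∈ [0, 71]  (≈ [0.0000, 71.0000])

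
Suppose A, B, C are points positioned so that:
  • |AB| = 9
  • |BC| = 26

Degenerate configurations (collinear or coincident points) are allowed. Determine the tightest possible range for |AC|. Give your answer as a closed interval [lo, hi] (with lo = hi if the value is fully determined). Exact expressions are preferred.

|AB| ∈ {9}
|BC| ∈ {26}
|AC| ∈ [17, 35]

|AC| ∈ [17, 35]  (≈ [17.0000, 35.0000])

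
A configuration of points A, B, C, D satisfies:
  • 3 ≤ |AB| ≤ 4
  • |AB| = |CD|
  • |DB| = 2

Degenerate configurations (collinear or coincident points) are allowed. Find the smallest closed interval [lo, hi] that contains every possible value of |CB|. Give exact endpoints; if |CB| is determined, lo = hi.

|AB| ∈ [3, 4]
|BD| ∈ {2}
|CD| ∈ [3, 4]
|AD| ∈ [1, 6]
|BC| ∈ [1, 6]
|AC| ∈ [0, 10]

|CB| ∈ [1, 6]  (≈ [1.0000, 6.0000])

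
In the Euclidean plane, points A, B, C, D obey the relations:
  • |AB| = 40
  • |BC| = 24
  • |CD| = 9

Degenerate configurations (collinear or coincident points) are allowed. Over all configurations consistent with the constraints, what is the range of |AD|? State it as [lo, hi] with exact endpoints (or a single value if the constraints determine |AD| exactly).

|AD| ∈ [7, 73]  (≈ [7.0000, 73.0000])

|AB| ∈ {40}
|BC| ∈ {24}
|CD| ∈ {9}
|AC| ∈ [16, 64]
|BD| ∈ [15, 33]
|AD| ∈ [7, 73]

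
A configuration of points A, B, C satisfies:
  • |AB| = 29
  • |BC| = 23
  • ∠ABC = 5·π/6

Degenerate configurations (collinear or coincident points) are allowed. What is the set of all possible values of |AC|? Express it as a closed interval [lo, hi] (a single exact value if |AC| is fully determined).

|AC| = √(667·√(3) + 1370)  (≈ 50.2521)

|AB| ∈ {29}
|BC| ∈ {23}
|AC| ∈ {√(667·√(3) + 1370)}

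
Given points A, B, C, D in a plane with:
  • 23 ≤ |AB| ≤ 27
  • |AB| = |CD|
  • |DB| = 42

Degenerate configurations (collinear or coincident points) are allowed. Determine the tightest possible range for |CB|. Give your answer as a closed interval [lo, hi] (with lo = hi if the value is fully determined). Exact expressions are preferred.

|AB| ∈ [23, 27]
|BD| ∈ {42}
|CD| ∈ [23, 27]
|AD| ∈ [15, 69]
|BC| ∈ [15, 69]
|AC| ∈ [0, 96]

|CB| ∈ [15, 69]  (≈ [15.0000, 69.0000])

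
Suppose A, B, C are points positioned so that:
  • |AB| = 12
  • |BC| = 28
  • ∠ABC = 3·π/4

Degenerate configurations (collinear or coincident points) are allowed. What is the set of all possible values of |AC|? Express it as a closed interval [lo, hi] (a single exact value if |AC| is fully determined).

|AC| = 4·√(21·√(2) + 58)  (≈ 37.4590)

|AB| ∈ {12}
|BC| ∈ {28}
|AC| ∈ {4·√(21·√(2) + 58)}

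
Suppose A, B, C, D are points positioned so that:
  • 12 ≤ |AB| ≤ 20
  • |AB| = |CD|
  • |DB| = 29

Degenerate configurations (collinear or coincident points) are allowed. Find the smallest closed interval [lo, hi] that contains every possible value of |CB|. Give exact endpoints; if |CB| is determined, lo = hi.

|AB| ∈ [12, 20]
|BD| ∈ {29}
|CD| ∈ [12, 20]
|AD| ∈ [9, 49]
|BC| ∈ [9, 49]
|AC| ∈ [0, 69]

|CB| ∈ [9, 49]  (≈ [9.0000, 49.0000])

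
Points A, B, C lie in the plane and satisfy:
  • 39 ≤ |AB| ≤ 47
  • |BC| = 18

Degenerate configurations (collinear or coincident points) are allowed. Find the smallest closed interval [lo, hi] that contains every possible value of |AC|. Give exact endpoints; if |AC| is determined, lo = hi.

|AB| ∈ [39, 47]
|BC| ∈ {18}
|AC| ∈ [21, 65]

|AC| ∈ [21, 65]  (≈ [21.0000, 65.0000])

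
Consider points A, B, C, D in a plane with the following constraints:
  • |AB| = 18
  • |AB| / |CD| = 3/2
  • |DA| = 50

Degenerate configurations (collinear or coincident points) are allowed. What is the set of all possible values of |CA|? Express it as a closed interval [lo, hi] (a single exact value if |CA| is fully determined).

|CA| ∈ [38, 62]  (≈ [38.0000, 62.0000])

|AB| ∈ {18}
|AD| ∈ {50}
|CD| ∈ {12}
|BD| ∈ [32, 68]
|AC| ∈ [38, 62]
|BC| ∈ [20, 80]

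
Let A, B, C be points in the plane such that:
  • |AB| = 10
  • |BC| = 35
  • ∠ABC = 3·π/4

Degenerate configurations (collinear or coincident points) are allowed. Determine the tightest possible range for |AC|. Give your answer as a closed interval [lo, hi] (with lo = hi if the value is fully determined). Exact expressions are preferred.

|AB| ∈ {10}
|BC| ∈ {35}
|AC| ∈ {5·√(14·√(2) + 53)}

|AC| = 5·√(14·√(2) + 53)  (≈ 42.6612)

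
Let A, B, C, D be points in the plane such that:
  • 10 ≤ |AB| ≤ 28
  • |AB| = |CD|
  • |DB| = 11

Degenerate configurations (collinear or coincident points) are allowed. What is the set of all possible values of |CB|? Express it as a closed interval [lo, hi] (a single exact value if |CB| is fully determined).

|CB| ∈ [0, 39]  (≈ [0.0000, 39.0000])

|AB| ∈ [10, 28]
|BD| ∈ {11}
|CD| ∈ [10, 28]
|AD| ∈ [0, 39]
|BC| ∈ [0, 39]
|AC| ∈ [0, 67]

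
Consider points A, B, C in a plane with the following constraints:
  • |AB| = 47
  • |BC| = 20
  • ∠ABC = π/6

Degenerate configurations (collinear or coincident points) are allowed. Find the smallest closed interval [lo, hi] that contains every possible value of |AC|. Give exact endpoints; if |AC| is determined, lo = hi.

|AB| ∈ {47}
|BC| ∈ {20}
|AC| ∈ {√(2609 - 940·√(3))}

|AC| = √(2609 - 940·√(3))  (≈ 31.3189)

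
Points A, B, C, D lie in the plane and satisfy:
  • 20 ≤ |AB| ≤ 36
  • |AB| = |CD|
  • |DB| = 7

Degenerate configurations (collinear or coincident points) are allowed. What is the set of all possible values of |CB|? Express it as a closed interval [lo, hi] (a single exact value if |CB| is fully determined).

|AB| ∈ [20, 36]
|BD| ∈ {7}
|CD| ∈ [20, 36]
|AD| ∈ [13, 43]
|BC| ∈ [13, 43]
|AC| ∈ [0, 79]

|CB| ∈ [13, 43]  (≈ [13.0000, 43.0000])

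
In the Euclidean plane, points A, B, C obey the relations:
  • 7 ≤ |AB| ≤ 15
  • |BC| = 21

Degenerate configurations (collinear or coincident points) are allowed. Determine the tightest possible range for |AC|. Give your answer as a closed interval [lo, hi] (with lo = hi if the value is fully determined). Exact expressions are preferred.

|AC| ∈ [6, 36]  (≈ [6.0000, 36.0000])

|AB| ∈ [7, 15]
|BC| ∈ {21}
|AC| ∈ [6, 36]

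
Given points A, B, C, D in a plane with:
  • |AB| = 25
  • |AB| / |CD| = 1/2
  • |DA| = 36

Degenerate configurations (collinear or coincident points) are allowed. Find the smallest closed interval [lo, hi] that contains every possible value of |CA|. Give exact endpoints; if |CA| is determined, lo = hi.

|CA| ∈ [14, 86]  (≈ [14.0000, 86.0000])

|AB| ∈ {25}
|AD| ∈ {36}
|CD| ∈ {50}
|BD| ∈ [11, 61]
|AC| ∈ [14, 86]
|BC| ∈ [0, 111]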